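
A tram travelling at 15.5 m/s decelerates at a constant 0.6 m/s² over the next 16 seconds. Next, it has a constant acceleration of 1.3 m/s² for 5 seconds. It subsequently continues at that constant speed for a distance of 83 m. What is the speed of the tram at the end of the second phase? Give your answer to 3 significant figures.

12.4 m/s

Phase 1 (decelerating): v₀ = 15.5 m/s, a = -0.6 m/s².
v = v₀ + at = 15.5 + (-0.6)(16) = 5.90 m/s
Δx = v₀t + ½at² = 15.5·16 + 0.5·-0.6·16² = 171 m

Phase 2 (accelerating): v₀ = 5.90 m/s, a = 1.3 m/s².
v = v₀ + at = 5.90 + (1.3)(5) = 12.4 m/s
Δx = v₀t + ½at² = 5.90·5 + 0.5·1.3·5² = 45.8 m
Speed at end of phase 2 = 12.4 m/s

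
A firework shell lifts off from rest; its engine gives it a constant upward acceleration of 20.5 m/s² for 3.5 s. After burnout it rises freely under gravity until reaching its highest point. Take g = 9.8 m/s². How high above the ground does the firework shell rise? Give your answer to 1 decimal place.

388.2 m

Phase 1 (powered ascent): v₀ = 0 m/s, a = 20.5 m/s².
v = v₀ + at = 0 + (20.5)(3.5) = 71.8 m/s
Δx = v₀t + ½at² = 0·3.5 + 0.5·20.5·3.5² = 126 m

Phase 2 (coasting upward): v₀ = 71.8 m/s, a = -9.8 m/s².
v = v₀ + at → t = (0 − 71.8) / -9.8 = 7.32 s
v² = v₀² + 2aΔx → Δx = (0² − 71.8²)/(2·-9.8) = 263 m
Maximum height = 126 + 263 = 388 m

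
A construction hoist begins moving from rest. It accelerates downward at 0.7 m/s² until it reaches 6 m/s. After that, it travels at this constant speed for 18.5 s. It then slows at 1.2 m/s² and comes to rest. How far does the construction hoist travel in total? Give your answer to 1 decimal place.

Phase 1 (accelerating): v₀ = 0 m/s, a = 0.7 m/s².
v = v₀ + at → t = (6 − 0) / 0.7 = 8.57 s
v² = v₀² + 2aΔx → Δx = (6² − 0²)/(2·0.7) = 25.7 m

Phase 2 (constant speed): v₀ = 6.00 m/s, a = 0 m/s².
v = v₀ + at = 6.00 + (0)(18.5) = 6.00 m/s
Δx = v₀t + ½at² = 6.00·18.5 + 0.5·0·18.5² = 111 m

Phase 3 (decelerating): v₀ = 6.00 m/s, a = -1.2 m/s².
v = v₀ + at → t = (0 − 6.00) / -1.2 = 5.00 s
v² = v₀² + 2aΔx → Δx = (0² − 6.00²)/(2·-1.2) = 15.0 m
Total distance = 25.7 + 111 + 15.0 = 152 m

151.7 m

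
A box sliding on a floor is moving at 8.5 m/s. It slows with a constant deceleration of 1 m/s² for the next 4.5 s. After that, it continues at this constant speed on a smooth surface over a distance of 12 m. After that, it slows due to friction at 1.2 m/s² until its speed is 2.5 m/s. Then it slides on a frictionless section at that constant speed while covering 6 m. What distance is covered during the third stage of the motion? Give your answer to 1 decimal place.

Phase 1 (decelerating): v₀ = 8.50 m/s, a = -1 m/s².
v = v₀ + at = 8.50 + (-1)(4.5) = 4.00 m/s
Δx = v₀t + ½at² = 8.50·4.5 + 0.5·-1·4.5² = 28.1 m

Phase 2 (constant speed): v₀ = 4.00 m/s, a = 0 m/s².
Constant speed: t = d/v = 12/4.00 = 3.00 s

Phase 3 (decelerating): v₀ = 4.00 m/s, a = -1.2 m/s².
v = v₀ + at → t = (2.5 − 4.00) / -1.2 = 1.25 s
v² = v₀² + 2aΔx → Δx = (2.5² − 4.00²)/(2·-1.2) = 4.06 m
Distance in phase 3 = 4.06 m

4.1 m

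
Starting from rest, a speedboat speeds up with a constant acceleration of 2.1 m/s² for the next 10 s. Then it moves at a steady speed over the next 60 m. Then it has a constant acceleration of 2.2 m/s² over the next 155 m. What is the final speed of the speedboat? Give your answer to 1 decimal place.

Phase 1 (accelerating): v₀ = 0 m/s, a = 2.1 m/s².
v = v₀ + at = 0 + (2.1)(10) = 21.0 m/s
Δx = v₀t + ½at² = 0·10 + 0.5·2.1·10² = 105 m

Phase 2 (constant speed): v₀ = 21.0 m/s, a = 0 m/s².
Constant speed: t = d/v = 60/21.0 = 2.86 s

Phase 3 (accelerating): v₀ = 21.0 m/s, a = 2.2 m/s².
v² = v₀² + 2aΔx = 21.0² + 2·2.2·155 = 1120 → v = 33.5 m/s
t = (v − v₀)/a = (33.5 − 21.0)/2.2 = 5.69 s
Final speed = 33.5 m/s

33.5 m/s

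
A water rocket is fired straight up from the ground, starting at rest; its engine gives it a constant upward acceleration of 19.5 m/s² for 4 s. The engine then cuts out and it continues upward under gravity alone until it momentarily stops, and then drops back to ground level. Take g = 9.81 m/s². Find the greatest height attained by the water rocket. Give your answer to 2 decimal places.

466.09 m

Phase 1 (powered ascent): v₀ = 0 m/s, a = 19.5 m/s².
v = v₀ + at = 0 + (19.5)(4) = 78.0 m/s
Δx = v₀t + ½at² = 0·4 + 0.5·19.5·4² = 156 m

Phase 2 (coasting upward): v₀ = 78.0 m/s, a = -9.81 m/s².
v = v₀ + at → t = (0 − 78.0) / -9.81 = 7.95 s
v² = v₀² + 2aΔx → Δx = (0² − 78.0²)/(2·-9.81) = 310 m
Maximum height = 156 + 310 = 466 m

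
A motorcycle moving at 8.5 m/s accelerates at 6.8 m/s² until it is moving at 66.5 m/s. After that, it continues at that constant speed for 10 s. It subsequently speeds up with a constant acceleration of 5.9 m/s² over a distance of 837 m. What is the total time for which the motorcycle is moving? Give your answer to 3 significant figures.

27.5 s

Phase 1 (accelerating): v₀ = 8.50 m/s, a = 6.8 m/s².
v = v₀ + at → t = (66.5 − 8.50) / 6.8 = 8.53 s
v² = v₀² + 2aΔx → Δx = (66.5² − 8.50²)/(2·6.8) = 320 m

Phase 2 (constant speed): v₀ = 66.5 m/s, a = 0 m/s².
v = v₀ + at = 66.5 + (0)(10) = 66.5 m/s
Δx = v₀t + ½at² = 66.5·10 + 0.5·0·10² = 665 m

Phase 3 (accelerating): v₀ = 66.5 m/s, a = 5.9 m/s².
v² = v₀² + 2aΔx = 66.5² + 2·5.9·837 = 14300 → v = 120 m/s
t = (v − v₀)/a = (120 − 66.5)/5.9 = 9.00 s
Total time = 8.53 + 10.0 + 9.00 = 27.5 s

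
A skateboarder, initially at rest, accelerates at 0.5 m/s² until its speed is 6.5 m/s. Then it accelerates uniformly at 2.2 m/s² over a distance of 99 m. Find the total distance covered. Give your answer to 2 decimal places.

141.25 m

Phase 1 (accelerating): v₀ = 0 m/s, a = 0.5 m/s².
v = v₀ + at → t = (6.5 − 0) / 0.5 = 13.0 s
v² = v₀² + 2aΔx → Δx = (6.5² − 0²)/(2·0.5) = 42.2 m

Phase 2 (accelerating): v₀ = 6.50 m/s, a = 2.2 m/s².
v² = v₀² + 2aΔx = 6.50² + 2·2.2·99 = 478 → v = 21.9 m/s
t = (v − v₀)/a = (21.9 − 6.50)/2.2 = 6.98 s
Total distance = 42.2 + 99.0 = 141 m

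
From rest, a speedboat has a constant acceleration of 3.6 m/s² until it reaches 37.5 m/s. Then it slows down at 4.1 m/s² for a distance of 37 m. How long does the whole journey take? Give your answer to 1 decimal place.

Phase 1 (accelerating): v₀ = 0 m/s, a = 3.6 m/s².
v = v₀ + at → t = (37.5 − 0) / 3.6 = 10.4 s
v² = v₀² + 2aΔx → Δx = (37.5² − 0²)/(2·3.6) = 195 m

Phase 2 (decelerating): v₀ = 37.5 m/s, a = -4.1 m/s².
v² = v₀² + 2aΔx = 37.5² + 2·-4.1·37 = 1100 → v = 33.2 m/s
t = (v − v₀)/a = (33.2 − 37.5)/-4.1 = 1.05 s
Total time = 10.4 + 1.05 = 11.5 s

11.5 s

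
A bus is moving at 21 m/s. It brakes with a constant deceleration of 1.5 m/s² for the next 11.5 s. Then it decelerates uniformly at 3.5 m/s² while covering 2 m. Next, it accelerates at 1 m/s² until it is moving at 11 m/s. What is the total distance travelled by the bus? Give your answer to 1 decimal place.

204.8 m

Phase 1 (decelerating): v₀ = 21.0 m/s, a = -1.5 m/s².
v = v₀ + at = 21.0 + (-1.5)(11.5) = 3.75 m/s
Δx = v₀t + ½at² = 21.0·11.5 + 0.5·-1.5·11.5² = 142 m

Phase 2 (decelerating): v₀ = 3.75 m/s, a = -3.5 m/s².
v² = v₀² + 2aΔx = 3.75² + 2·-3.5·2 = 0.0625 → v = 0.250 m/s
t = (v − v₀)/a = (0.250 − 3.75)/-3.5 = 1.00 s

Phase 3 (accelerating): v₀ = 0.250 m/s, a = 1 m/s².
v = v₀ + at → t = (11 − 0.250) / 1 = 10.8 s
v² = v₀² + 2aΔx → Δx = (11² − 0.250²)/(2·1) = 60.5 m
Total distance = 142 + 2.00 + 60.5 = 205 m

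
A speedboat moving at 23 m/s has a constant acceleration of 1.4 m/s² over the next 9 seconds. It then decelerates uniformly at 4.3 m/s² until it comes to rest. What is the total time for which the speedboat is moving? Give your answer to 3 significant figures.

17.3 s

Phase 1 (accelerating): v₀ = 23.0 m/s, a = 1.4 m/s².
v = v₀ + at = 23.0 + (1.4)(9) = 35.6 m/s
Δx = v₀t + ½at² = 23.0·9 + 0.5·1.4·9² = 264 m

Phase 2 (decelerating): v₀ = 35.6 m/s, a = -4.3 m/s².
v = v₀ + at → t = (0 − 35.6) / -4.3 = 8.28 s
v² = v₀² + 2aΔx → Δx = (0² − 35.6²)/(2·-4.3) = 147 m
Total time = 9.00 + 8.28 = 17.3 s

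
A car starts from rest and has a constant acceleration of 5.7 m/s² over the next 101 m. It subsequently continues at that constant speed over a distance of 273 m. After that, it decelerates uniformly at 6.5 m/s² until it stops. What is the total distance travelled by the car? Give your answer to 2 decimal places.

462.57 m

Phase 1 (accelerating): v₀ = 0 m/s, a = 5.7 m/s².
v² = v₀² + 2aΔx = 0² + 2·5.7·101 = 1150 → v = 33.9 m/s
t = (v − v₀)/a = (33.9 − 0)/5.7 = 5.95 s

Phase 2 (constant speed): v₀ = 33.9 m/s, a = 0 m/s².
Constant speed: t = d/v = 273/33.9 = 8.05 s

Phase 3 (decelerating): v₀ = 33.9 m/s, a = -6.5 m/s².
v = v₀ + at → t = (0 − 33.9) / -6.5 = 5.22 s
v² = v₀² + 2aΔx → Δx = (0² − 33.9²)/(2·-6.5) = 88.6 m
Total distance = 101 + 273 + 88.6 = 463 m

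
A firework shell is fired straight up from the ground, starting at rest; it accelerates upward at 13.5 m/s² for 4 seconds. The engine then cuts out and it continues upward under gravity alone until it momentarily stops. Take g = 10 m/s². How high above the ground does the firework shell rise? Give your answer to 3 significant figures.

Phase 1 (powered ascent): v₀ = 0 m/s, a = 13.5 m/s².
v = v₀ + at = 0 + (13.5)(4) = 54.0 m/s
Δx = v₀t + ½at² = 0·4 + 0.5·13.5·4² = 108 m

Phase 2 (coasting upward): v₀ = 54.0 m/s, a = -10 m/s².
v = v₀ + at → t = (0 − 54.0) / -10 = 5.40 s
v² = v₀² + 2aΔx → Δx = (0² − 54.0²)/(2·-10) = 146 m
Maximum height = 108 + 146 = 254 m

254 m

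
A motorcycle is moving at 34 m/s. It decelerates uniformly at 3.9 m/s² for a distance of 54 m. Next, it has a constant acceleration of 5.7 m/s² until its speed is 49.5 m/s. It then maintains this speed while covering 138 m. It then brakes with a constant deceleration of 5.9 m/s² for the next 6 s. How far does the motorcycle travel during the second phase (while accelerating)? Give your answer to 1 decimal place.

Phase 1 (decelerating): v₀ = 34.0 m/s, a = -3.9 m/s².
v² = v₀² + 2aΔx = 34.0² + 2·-3.9·54 = 735 → v = 27.1 m/s
t = (v − v₀)/a = (27.1 − 34.0)/-3.9 = 1.77 s

Phase 2 (accelerating): v₀ = 27.1 m/s, a = 5.7 m/s².
v = v₀ + at → t = (49.5 − 27.1) / 5.7 = 3.93 s
v² = v₀² + 2aΔx → Δx = (49.5² − 27.1²)/(2·5.7) = 150 m
Distance in phase 2 = 150 m

150.5 m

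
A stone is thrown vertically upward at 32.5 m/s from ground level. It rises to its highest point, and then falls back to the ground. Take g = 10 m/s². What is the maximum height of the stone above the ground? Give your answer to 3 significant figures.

Phase 1 (rising): v₀ = 32.5 m/s, a = -10 m/s².
v = v₀ + at → t = (0 − 32.5) / -10 = 3.25 s
v² = v₀² + 2aΔx → Δx = (0² − 32.5²)/(2·-10) = 52.8 m
Maximum height = 52.8 m

52.8 m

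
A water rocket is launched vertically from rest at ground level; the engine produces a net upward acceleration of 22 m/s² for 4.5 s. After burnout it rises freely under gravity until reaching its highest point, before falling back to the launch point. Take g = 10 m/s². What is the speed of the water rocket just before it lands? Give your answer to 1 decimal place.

Phase 1 (powered ascent): v₀ = 0 m/s, a = 22 m/s².
v = v₀ + at = 0 + (22)(4.5) = 99.0 m/s
Δx = v₀t + ½at² = 0·4.5 + 0.5·22·4.5² = 223 m

Phase 2 (coasting upward): v₀ = 99.0 m/s, a = -10 m/s².
v = v₀ + at → t = (0 − 99.0) / -10 = 9.90 s
v² = v₀² + 2aΔx → Δx = (0² − 99.0²)/(2·-10) = 490 m

Phase 3 (free fall): v₀ = 0 m/s, a = -10 m/s².
Falls 713 m from rest: t = √(2·713/10) = 11.9 s; v = g·t = 119 m/s.
Impact speed = 119 m/s

119.4 m/s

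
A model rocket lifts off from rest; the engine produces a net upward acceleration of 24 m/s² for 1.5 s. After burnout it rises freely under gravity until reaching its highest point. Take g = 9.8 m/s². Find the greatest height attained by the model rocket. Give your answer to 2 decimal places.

Phase 1 (powered ascent): v₀ = 0 m/s, a = 24 m/s².
v = v₀ + at = 0 + (24)(1.5) = 36.0 m/s
Δx = v₀t + ½at² = 0·1.5 + 0.5·24·1.5² = 27.0 m

Phase 2 (coasting upward): v₀ = 36.0 m/s, a = -9.8 m/s².
v = v₀ + at → t = (0 − 36.0) / -9.8 = 3.67 s
v² = v₀² + 2aΔx → Δx = (0² − 36.0²)/(2·-9.8) = 66.1 m
Maximum height = 27.0 + 66.1 = 93.1 m

93.12 m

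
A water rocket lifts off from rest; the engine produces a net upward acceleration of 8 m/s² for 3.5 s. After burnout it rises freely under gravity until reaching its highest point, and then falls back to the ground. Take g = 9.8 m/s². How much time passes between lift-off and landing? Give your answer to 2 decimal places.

10.62 s

Phase 1 (powered ascent): v₀ = 0 m/s, a = 8 m/s².
v = v₀ + at = 0 + (8)(3.5) = 28.0 m/s
Δx = v₀t + ½at² = 0·3.5 + 0.5·8·3.5² = 49.0 m

Phase 2 (coasting upward): v₀ = 28.0 m/s, a = -9.8 m/s².
v = v₀ + at → t = (0 − 28.0) / -9.8 = 2.86 s
v² = v₀² + 2aΔx → Δx = (0² − 28.0²)/(2·-9.8) = 40.0 m

Phase 3 (free fall): v₀ = 0 m/s, a = -9.8 m/s².
Falls 89.0 m from rest: t = √(2·89.0/9.8) = 4.26 s; v = g·t = 41.8 m/s.
Total time = 3.50 + 2.86 + 4.26 = 10.6 s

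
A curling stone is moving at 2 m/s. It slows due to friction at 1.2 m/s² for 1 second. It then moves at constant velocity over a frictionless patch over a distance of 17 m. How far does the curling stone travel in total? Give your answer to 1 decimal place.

18.4 m

Phase 1 (decelerating): v₀ = 2.00 m/s, a = -1.2 m/s².
v = v₀ + at = 2.00 + (-1.2)(1) = 0.800 m/s
Δx = v₀t + ½at² = 2.00·1 + 0.5·-1.2·1² = 1.40 m

Phase 2 (constant speed): v₀ = 0.800 m/s, a = 0 m/s².
Constant speed: t = d/v = 17/0.800 = 21.2 s
Total distance = 1.40 + 17.0 = 18.4 m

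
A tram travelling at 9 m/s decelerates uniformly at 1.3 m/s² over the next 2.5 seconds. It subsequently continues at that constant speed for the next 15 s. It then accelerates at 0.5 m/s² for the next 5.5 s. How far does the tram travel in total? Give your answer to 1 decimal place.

143.9 m

Phase 1 (decelerating): v₀ = 9.00 m/s, a = -1.3 m/s².
v = v₀ + at = 9.00 + (-1.3)(2.5) = 5.75 m/s
Δx = v₀t + ½at² = 9.00·2.5 + 0.5·-1.3·2.5² = 18.4 m

Phase 2 (constant speed): v₀ = 5.75 m/s, a = 0 m/s².
v = v₀ + at = 5.75 + (0)(15) = 5.75 m/s
Δx = v₀t + ½at² = 5.75·15 + 0.5·0·15² = 86.2 m

Phase 3 (accelerating): v₀ = 5.75 m/s, a = 0.5 m/s².
v = v₀ + at = 5.75 + (0.5)(5.5) = 8.50 m/s
Δx = v₀t + ½at² = 5.75·5.5 + 0.5·0.5·5.5² = 39.2 m
Total distance = 18.4 + 86.2 + 39.2 = 144 m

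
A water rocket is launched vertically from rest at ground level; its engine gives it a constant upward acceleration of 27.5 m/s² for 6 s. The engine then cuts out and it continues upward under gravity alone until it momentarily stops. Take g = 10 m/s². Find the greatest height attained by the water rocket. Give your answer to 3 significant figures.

Phase 1 (powered ascent): v₀ = 0 m/s, a = 27.5 m/s².
v = v₀ + at = 0 + (27.5)(6) = 165 m/s
Δx = v₀t + ½at² = 0·6 + 0.5·27.5·6² = 495 m

Phase 2 (coasting upward): v₀ = 165 m/s, a = -10 m/s².
v = v₀ + at → t = (0 − 165) / -10 = 16.5 s
v² = v₀² + 2aΔx → Δx = (0² − 165²)/(2·-10) = 1360 m
Maximum height = 495 + 1360 = 1860 m

1860 m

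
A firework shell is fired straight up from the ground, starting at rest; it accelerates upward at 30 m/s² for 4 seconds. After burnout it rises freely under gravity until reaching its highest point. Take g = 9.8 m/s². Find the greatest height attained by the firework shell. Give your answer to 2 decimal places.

974.69 m

Phase 1 (powered ascent): v₀ = 0 m/s, a = 30 m/s².
v = v₀ + at = 0 + (30)(4) = 120 m/s
Δx = v₀t + ½at² = 0·4 + 0.5·30·4² = 240 m

Phase 2 (coasting upward): v₀ = 120 m/s, a = -9.8 m/s².
v = v₀ + at → t = (0 − 120) / -9.8 = 12.2 s
v² = v₀² + 2aΔx → Δx = (0² − 120²)/(2·-9.8) = 735 m
Maximum height = 240 + 735 = 975 m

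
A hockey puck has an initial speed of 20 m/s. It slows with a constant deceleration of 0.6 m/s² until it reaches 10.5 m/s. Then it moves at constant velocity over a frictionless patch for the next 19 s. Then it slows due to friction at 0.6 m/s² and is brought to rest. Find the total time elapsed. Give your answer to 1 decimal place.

52.3 s

Phase 1 (decelerating): v₀ = 20.0 m/s, a = -0.6 m/s².
v = v₀ + at → t = (10.5 − 20.0) / -0.6 = 15.8 s
v² = v₀² + 2aΔx → Δx = (10.5² − 20.0²)/(2·-0.6) = 241 m

Phase 2 (constant speed): v₀ = 10.5 m/s, a = 0 m/s².
v = v₀ + at = 10.5 + (0)(19) = 10.5 m/s
Δx = v₀t + ½at² = 10.5·19 + 0.5·0·19² = 200 m

Phase 3 (decelerating): v₀ = 10.5 m/s, a = -0.6 m/s².
v = v₀ + at → t = (0 − 10.5) / -0.6 = 17.5 s
v² = v₀² + 2aΔx → Δx = (0² − 10.5²)/(2·-0.6) = 91.9 m
Total time = 15.8 + 19.0 + 17.5 = 52.3 s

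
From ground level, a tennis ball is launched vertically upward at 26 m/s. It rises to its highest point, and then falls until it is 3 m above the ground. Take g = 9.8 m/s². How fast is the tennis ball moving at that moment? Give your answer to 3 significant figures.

24.8 m/s

Phase 1 (rising): v₀ = 26.0 m/s, a = -9.8 m/s².
v = v₀ + at → t = (0 − 26.0) / -9.8 = 2.65 s
v² = v₀² + 2aΔx → Δx = (0² − 26.0²)/(2·-9.8) = 34.5 m

Phase 2 (falling): v₀ = 0 m/s, a = -9.8 m/s².
Falls 31.5 m from rest: t = √(2·31.5/9.8) = 2.54 s; v = g·t = 24.8 m/s.
Final speed = 24.8 m/s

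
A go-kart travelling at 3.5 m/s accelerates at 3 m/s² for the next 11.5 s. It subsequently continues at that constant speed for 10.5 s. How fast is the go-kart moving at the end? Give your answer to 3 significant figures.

Phase 1 (accelerating): v₀ = 3.50 m/s, a = 3 m/s².
v = v₀ + at = 3.50 + (3)(11.5) = 38.0 m/s
Δx = v₀t + ½at² = 3.50·11.5 + 0.5·3·11.5² = 239 m

Phase 2 (constant speed): v₀ = 38.0 m/s, a = 0 m/s².
v = v₀ + at = 38.0 + (0)(10.5) = 38.0 m/s
Δx = v₀t + ½at² = 38.0·10.5 + 0.5·0·10.5² = 399 m
Final speed = 38.0 m/s

38.0 m/s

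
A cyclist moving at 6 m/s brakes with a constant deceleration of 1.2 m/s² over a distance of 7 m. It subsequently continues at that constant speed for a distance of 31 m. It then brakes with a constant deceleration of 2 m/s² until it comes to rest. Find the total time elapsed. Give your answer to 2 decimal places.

Phase 1 (decelerating): v₀ = 6.00 m/s, a = -1.2 m/s².
v² = v₀² + 2aΔx = 6.00² + 2·-1.2·7 = 19.2 → v = 4.38 m/s
t = (v − v₀)/a = (4.38 − 6.00)/-1.2 = 1.35 s

Phase 2 (constant speed): v₀ = 4.38 m/s, a = 0 m/s².
Constant speed: t = d/v = 31/4.38 = 7.07 s

Phase 3 (decelerating): v₀ = 4.38 m/s, a = -2 m/s².
v = v₀ + at → t = (0 − 4.38) / -2 = 2.19 s
v² = v₀² + 2aΔx → Δx = (0² − 4.38²)/(2·-2) = 4.80 m
Total time = 1.35 + 7.07 + 2.19 = 10.6 s

10.61 s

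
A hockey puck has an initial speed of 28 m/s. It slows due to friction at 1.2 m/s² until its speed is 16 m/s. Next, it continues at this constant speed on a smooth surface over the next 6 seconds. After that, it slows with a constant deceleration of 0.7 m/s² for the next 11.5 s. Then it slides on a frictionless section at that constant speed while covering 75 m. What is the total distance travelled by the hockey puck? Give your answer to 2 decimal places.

Phase 1 (decelerating): v₀ = 28.0 m/s, a = -1.2 m/s².
v = v₀ + at → t = (16 − 28.0) / -1.2 = 10.0 s
v² = v₀² + 2aΔx → Δx = (16² − 28.0²)/(2·-1.2) = 220 m

Phase 2 (constant speed): v₀ = 16.0 m/s, a = 0 m/s².
v = v₀ + at = 16.0 + (0)(6) = 16.0 m/s
Δx = v₀t + ½at² = 16.0·6 + 0.5·0·6² = 96.0 m

Phase 3 (decelerating): v₀ = 16.0 m/s, a = -0.7 m/s².
v = v₀ + at = 16.0 + (-0.7)(11.5) = 7.95 m/s
Δx = v₀t + ½at² = 16.0·11.5 + 0.5·-0.7·11.5² = 138 m

Phase 4 (constant speed): v₀ = 7.95 m/s, a = 0 m/s².
Constant speed: t = d/v = 75/7.95 = 9.43 s
Total distance = 220 + 96.0 + 138 + 75.0 = 529 m

528.71 m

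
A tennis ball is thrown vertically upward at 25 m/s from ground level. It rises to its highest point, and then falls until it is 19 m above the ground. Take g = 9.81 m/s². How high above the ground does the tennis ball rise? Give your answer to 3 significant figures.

Phase 1 (rising): v₀ = 25.0 m/s, a = -9.81 m/s².
v = v₀ + at → t = (0 − 25.0) / -9.81 = 2.55 s
v² = v₀² + 2aΔx → Δx = (0² − 25.0²)/(2·-9.81) = 31.9 m
Maximum height = 31.9 m

31.9 m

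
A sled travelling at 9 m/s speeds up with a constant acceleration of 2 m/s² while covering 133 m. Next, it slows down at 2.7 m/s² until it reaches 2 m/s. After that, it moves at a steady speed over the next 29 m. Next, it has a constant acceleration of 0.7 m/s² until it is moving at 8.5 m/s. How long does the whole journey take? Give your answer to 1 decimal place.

40.1 s

Phase 1 (accelerating): v₀ = 9.00 m/s, a = 2 m/s².
v² = v₀² + 2aΔx = 9.00² + 2·2·133 = 613 → v = 24.8 m/s
t = (v − v₀)/a = (24.8 − 9.00)/2 = 7.88 s

Phase 2 (decelerating): v₀ = 24.8 m/s, a = -2.7 m/s².
v = v₀ + at → t = (2 − 24.8) / -2.7 = 8.43 s
v² = v₀² + 2aΔx → Δx = (2² − 24.8²)/(2·-2.7) = 113 m

Phase 3 (constant speed): v₀ = 2.00 m/s, a = 0 m/s².
Constant speed: t = d/v = 29/2.00 = 14.5 s

Phase 4 (accelerating): v₀ = 2.00 m/s, a = 0.7 m/s².
v = v₀ + at → t = (8.5 − 2.00) / 0.7 = 9.29 s
v² = v₀² + 2aΔx → Δx = (8.5² − 2.00²)/(2·0.7) = 48.8 m
Total time = 7.88 + 8.43 + 14.5 + 9.29 = 40.1 s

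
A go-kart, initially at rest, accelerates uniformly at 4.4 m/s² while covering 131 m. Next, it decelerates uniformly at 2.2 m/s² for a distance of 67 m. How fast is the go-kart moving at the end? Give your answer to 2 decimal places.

Phase 1 (accelerating): v₀ = 0 m/s, a = 4.4 m/s².
v² = v₀² + 2aΔx = 0² + 2·4.4·131 = 1150 → v = 34.0 m/s
t = (v − v₀)/a = (34.0 − 0)/4.4 = 7.72 s

Phase 2 (decelerating): v₀ = 34.0 m/s, a = -2.2 m/s².
v² = v₀² + 2aΔx = 34.0² + 2·-2.2·67 = 858 → v = 29.3 m/s
t = (v − v₀)/a = (29.3 − 34.0)/-2.2 = 2.12 s
Final speed = 29.3 m/s

29.29 m/s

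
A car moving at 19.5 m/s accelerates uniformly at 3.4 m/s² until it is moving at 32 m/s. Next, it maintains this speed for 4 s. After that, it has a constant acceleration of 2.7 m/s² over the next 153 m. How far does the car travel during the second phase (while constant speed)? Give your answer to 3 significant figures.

Phase 1 (accelerating): v₀ = 19.5 m/s, a = 3.4 m/s².
v = v₀ + at → t = (32 − 19.5) / 3.4 = 3.68 s
v² = v₀² + 2aΔx → Δx = (32² − 19.5²)/(2·3.4) = 94.7 m

Phase 2 (constant speed): v₀ = 32.0 m/s, a = 0 m/s².
v = v₀ + at = 32.0 + (0)(4) = 32.0 m/s
Δx = v₀t + ½at² = 32.0·4 + 0.5·0·4² = 128 m
Distance in phase 2 = 128 m

128 m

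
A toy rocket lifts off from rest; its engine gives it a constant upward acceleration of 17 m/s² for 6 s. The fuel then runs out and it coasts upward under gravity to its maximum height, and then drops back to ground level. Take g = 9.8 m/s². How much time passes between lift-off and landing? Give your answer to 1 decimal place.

29.5 s

Phase 1 (powered ascent): v₀ = 0 m/s, a = 17 m/s².
v = v₀ + at = 0 + (17)(6) = 102 m/s
Δx = v₀t + ½at² = 0·6 + 0.5·17·6² = 306 m

Phase 2 (coasting upward): v₀ = 102 m/s, a = -9.8 m/s².
v = v₀ + at → t = (0 − 102) / -9.8 = 10.4 s
v² = v₀² + 2aΔx → Δx = (0² − 102²)/(2·-9.8) = 531 m

Phase 3 (free fall): v₀ = 0 m/s, a = -9.8 m/s².
Falls 837 m from rest: t = √(2·837/9.8) = 13.1 s; v = g·t = 128 m/s.
Total time = 6.00 + 10.4 + 13.1 = 29.5 s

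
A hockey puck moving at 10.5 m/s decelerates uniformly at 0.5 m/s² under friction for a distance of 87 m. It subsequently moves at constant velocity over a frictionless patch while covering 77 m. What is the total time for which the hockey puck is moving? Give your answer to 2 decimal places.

27.33 s

Phase 1 (decelerating): v₀ = 10.5 m/s, a = -0.5 m/s².
v² = v₀² + 2aΔx = 10.5² + 2·-0.5·87 = 23.2 → v = 4.82 m/s
t = (v − v₀)/a = (4.82 − 10.5)/-0.5 = 11.4 s

Phase 2 (constant speed): v₀ = 4.82 m/s, a = 0 m/s².
Constant speed: t = d/v = 77/4.82 = 16.0 s
Total time = 11.4 + 16.0 = 27.3 s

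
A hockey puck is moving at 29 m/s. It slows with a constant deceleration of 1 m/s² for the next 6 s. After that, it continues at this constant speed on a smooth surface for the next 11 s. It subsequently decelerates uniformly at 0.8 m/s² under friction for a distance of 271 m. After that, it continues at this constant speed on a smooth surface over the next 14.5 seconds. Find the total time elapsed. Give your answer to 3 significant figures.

48.0 s

Phase 1 (decelerating): v₀ = 29.0 m/s, a = -1 m/s².
v = v₀ + at = 29.0 + (-1)(6) = 23.0 m/s
Δx = v₀t + ½at² = 29.0·6 + 0.5·-1·6² = 156 m

Phase 2 (constant speed): v₀ = 23.0 m/s, a = 0 m/s².
v = v₀ + at = 23.0 + (0)(11) = 23.0 m/s
Δx = v₀t + ½at² = 23.0·11 + 0.5·0·11² = 253 m

Phase 3 (decelerating): v₀ = 23.0 m/s, a = -0.8 m/s².
v² = v₀² + 2aΔx = 23.0² + 2·-0.8·271 = 95.4 → v = 9.77 m/s
t = (v − v₀)/a = (9.77 − 23.0)/-0.8 = 16.5 s

Phase 4 (constant speed): v₀ = 9.77 m/s, a = 0 m/s².
v = v₀ + at = 9.77 + (0)(14.5) = 9.77 m/s
Δx = v₀t + ½at² = 9.77·14.5 + 0.5·0·14.5² = 142 m
Total time = 6.00 + 11.0 + 16.5 + 14.5 = 48.0 s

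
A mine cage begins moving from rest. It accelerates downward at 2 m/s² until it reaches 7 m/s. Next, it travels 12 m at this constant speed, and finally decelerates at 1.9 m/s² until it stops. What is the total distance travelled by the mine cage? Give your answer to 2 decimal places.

Phase 1 (accelerating): v₀ = 0 m/s, a = 2 m/s².
v = v₀ + at → t = (7 − 0) / 2 = 3.50 s
v² = v₀² + 2aΔx → Δx = (7² − 0²)/(2·2) = 12.2 m

Phase 2 (constant speed): v₀ = 7.00 m/s, a = 0 m/s².
Constant speed: t = d/v = 12/7.00 = 1.71 s

Phase 3 (decelerating): v₀ = 7.00 m/s, a = -1.9 m/s².
v = v₀ + at → t = (0 − 7.00) / -1.9 = 3.68 s
v² = v₀² + 2aΔx → Δx = (0² − 7.00²)/(2·-1.9) = 12.9 m
Total distance = 12.2 + 12.0 + 12.9 = 37.1 m

37.14 m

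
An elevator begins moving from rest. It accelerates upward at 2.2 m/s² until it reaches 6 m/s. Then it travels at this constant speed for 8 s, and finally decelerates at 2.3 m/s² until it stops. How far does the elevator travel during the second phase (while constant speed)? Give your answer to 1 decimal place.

48.0 m

Phase 1 (accelerating): v₀ = 0 m/s, a = 2.2 m/s².
v = v₀ + at → t = (6 − 0) / 2.2 = 2.73 s
v² = v₀² + 2aΔx → Δx = (6² − 0²)/(2·2.2) = 8.18 m

Phase 2 (constant speed): v₀ = 6.00 m/s, a = 0 m/s².
v = v₀ + at = 6.00 + (0)(8) = 6.00 m/s
Δx = v₀t + ½at² = 6.00·8 + 0.5·0·8² = 48.0 m
Distance in phase 2 = 48.0 m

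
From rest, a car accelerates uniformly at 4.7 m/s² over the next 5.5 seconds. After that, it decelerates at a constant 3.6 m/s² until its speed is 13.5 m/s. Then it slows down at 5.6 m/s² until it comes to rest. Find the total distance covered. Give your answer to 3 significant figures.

155 m

Phase 1 (accelerating): v₀ = 0 m/s, a = 4.7 m/s².
v = v₀ + at = 0 + (4.7)(5.5) = 25.9 m/s
Δx = v₀t + ½at² = 0·5.5 + 0.5·4.7·5.5² = 71.1 m

Phase 2 (decelerating): v₀ = 25.9 m/s, a = -3.6 m/s².
v = v₀ + at → t = (13.5 − 25.9) / -3.6 = 3.43 s
v² = v₀² + 2aΔx → Δx = (13.5² − 25.9²)/(2·-3.6) = 67.5 m

Phase 3 (decelerating): v₀ = 13.5 m/s, a = -5.6 m/s².
v = v₀ + at → t = (0 − 13.5) / -5.6 = 2.41 s
v² = v₀² + 2aΔx → Δx = (0² − 13.5²)/(2·-5.6) = 16.3 m
Total distance = 71.1 + 67.5 + 16.3 = 155 m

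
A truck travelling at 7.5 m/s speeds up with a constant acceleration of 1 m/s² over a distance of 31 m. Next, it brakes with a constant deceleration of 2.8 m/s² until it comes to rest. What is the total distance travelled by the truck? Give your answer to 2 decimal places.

52.12 m

Phase 1 (accelerating): v₀ = 7.50 m/s, a = 1 m/s².
v² = v₀² + 2aΔx = 7.50² + 2·1·31 = 118 → v = 10.9 m/s
t = (v − v₀)/a = (10.9 − 7.50)/1 = 3.37 s

Phase 2 (decelerating): v₀ = 10.9 m/s, a = -2.8 m/s².
v = v₀ + at → t = (0 − 10.9) / -2.8 = 3.88 s
v² = v₀² + 2aΔx → Δx = (0² − 10.9²)/(2·-2.8) = 21.1 m
Total distance = 31.0 + 21.1 = 52.1 m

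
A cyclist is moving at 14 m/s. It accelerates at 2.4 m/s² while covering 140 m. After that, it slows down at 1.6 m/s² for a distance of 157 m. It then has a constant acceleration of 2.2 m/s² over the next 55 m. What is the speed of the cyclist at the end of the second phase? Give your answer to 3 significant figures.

Phase 1 (accelerating): v₀ = 14.0 m/s, a = 2.4 m/s².
v² = v₀² + 2aΔx = 14.0² + 2·2.4·140 = 868 → v = 29.5 m/s
t = (v − v₀)/a = (29.5 − 14.0)/2.4 = 6.44 s

Phase 2 (decelerating): v₀ = 29.5 m/s, a = -1.6 m/s².
v² = v₀² + 2aΔx = 29.5² + 2·-1.6·157 = 366 → v = 19.1 m/s
t = (v − v₀)/a = (19.1 − 29.5)/-1.6 = 6.46 s
Speed at end of phase 2 = 19.1 m/s

19.1 m/s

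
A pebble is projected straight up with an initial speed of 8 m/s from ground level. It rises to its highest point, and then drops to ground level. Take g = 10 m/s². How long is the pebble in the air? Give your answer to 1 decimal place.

1.6 s

Phase 1 (rising): v₀ = 8.00 m/s, a = -10 m/s².
v = v₀ + at → t = (0 − 8.00) / -10 = 0.800 s
v² = v₀² + 2aΔx → Δx = (0² − 8.00²)/(2·-10) = 3.20 m

Phase 2 (falling): v₀ = 0 m/s, a = -10 m/s².
Falls 3.20 m from rest: t = √(2·3.20/10) = 0.800 s; v = g·t = 8.00 m/s.
Total time = 0.800 + 0.800 = 1.60 s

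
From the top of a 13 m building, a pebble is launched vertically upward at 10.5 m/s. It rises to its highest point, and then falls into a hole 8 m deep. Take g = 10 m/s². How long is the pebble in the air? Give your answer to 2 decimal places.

Phase 1 (rising): v₀ = 10.5 m/s, a = -10 m/s².
v = v₀ + at → t = (0 − 10.5) / -10 = 1.05 s
v² = v₀² + 2aΔx → Δx = (0² − 10.5²)/(2·-10) = 5.51 m

Phase 2 (falling): v₀ = 0 m/s, a = -10 m/s².
Falls 26.5 m from rest: t = √(2·26.5/10) = 2.30 s; v = g·t = 23.0 m/s.
Total time = 1.05 + 2.30 = 3.35 s

3.35 s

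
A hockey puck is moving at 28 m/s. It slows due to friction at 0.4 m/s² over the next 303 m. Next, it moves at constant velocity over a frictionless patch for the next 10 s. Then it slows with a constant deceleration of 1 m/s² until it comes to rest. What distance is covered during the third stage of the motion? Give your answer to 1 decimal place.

270.8 m

Phase 1 (decelerating): v₀ = 28.0 m/s, a = -0.4 m/s².
v² = v₀² + 2aΔx = 28.0² + 2·-0.4·303 = 542 → v = 23.3 m/s
t = (v − v₀)/a = (23.3 − 28.0)/-0.4 = 11.8 s

Phase 2 (constant speed): v₀ = 23.3 m/s, a = 0 m/s².
v = v₀ + at = 23.3 + (0)(10) = 23.3 m/s
Δx = v₀t + ½at² = 23.3·10 + 0.5·0·10² = 233 m

Phase 3 (decelerating): v₀ = 23.3 m/s, a = -1 m/s².
v = v₀ + at → t = (0 − 23.3) / -1 = 23.3 s
v² = v₀² + 2aΔx → Δx = (0² − 23.3²)/(2·-1) = 271 m
Distance in phase 3 = 271 m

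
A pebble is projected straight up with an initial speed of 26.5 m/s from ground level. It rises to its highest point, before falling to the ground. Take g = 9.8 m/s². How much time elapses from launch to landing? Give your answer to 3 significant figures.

Phase 1 (rising): v₀ = 26.5 m/s, a = -9.8 m/s².
v = v₀ + at → t = (0 − 26.5) / -9.8 = 2.70 s
v² = v₀² + 2aΔx → Δx = (0² − 26.5²)/(2·-9.8) = 35.8 m

Phase 2 (falling): v₀ = 0 m/s, a = -9.8 m/s².
Falls 35.8 m from rest: t = √(2·35.8/9.8) = 2.70 s; v = g·t = 26.5 m/s.
Total time = 2.70 + 2.70 = 5.41 s

5.41 s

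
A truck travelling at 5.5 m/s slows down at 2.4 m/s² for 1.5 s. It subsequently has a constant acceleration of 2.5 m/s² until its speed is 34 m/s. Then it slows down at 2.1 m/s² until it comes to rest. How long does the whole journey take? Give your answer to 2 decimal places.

30.53 s

Phase 1 (decelerating): v₀ = 5.50 m/s, a = -2.4 m/s².
v = v₀ + at = 5.50 + (-2.4)(1.5) = 1.90 m/s
Δx = v₀t + ½at² = 5.50·1.5 + 0.5·-2.4·1.5² = 5.55 m

Phase 2 (accelerating): v₀ = 1.90 m/s, a = 2.5 m/s².
v = v₀ + at → t = (34 − 1.90) / 2.5 = 12.8 s
v² = v₀² + 2aΔx → Δx = (34² − 1.90²)/(2·2.5) = 230 m

Phase 3 (decelerating): v₀ = 34.0 m/s, a = -2.1 m/s².
v = v₀ + at → t = (0 − 34.0) / -2.1 = 16.2 s
v² = v₀² + 2aΔx → Δx = (0² − 34.0²)/(2·-2.1) = 275 m
Total time = 1.50 + 12.8 + 16.2 = 30.5 s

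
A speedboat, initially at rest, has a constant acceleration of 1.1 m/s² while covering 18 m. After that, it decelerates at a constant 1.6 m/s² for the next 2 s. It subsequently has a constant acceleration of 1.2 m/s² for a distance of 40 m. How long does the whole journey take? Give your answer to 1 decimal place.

13.7 s

Phase 1 (accelerating): v₀ = 0 m/s, a = 1.1 m/s².
v² = v₀² + 2aΔx = 0² + 2·1.1·18 = 39.6 → v = 6.29 m/s
t = (v − v₀)/a = (6.29 − 0)/1.1 = 5.72 s

Phase 2 (decelerating): v₀ = 6.29 m/s, a = -1.6 m/s².
v = v₀ + at = 6.29 + (-1.6)(2) = 3.09 m/s
Δx = v₀t + ½at² = 6.29·2 + 0.5·-1.6·2² = 9.39 m

Phase 3 (accelerating): v₀ = 3.09 m/s, a = 1.2 m/s².
v² = v₀² + 2aΔx = 3.09² + 2·1.2·40 = 106 → v = 10.3 m/s
t = (v − v₀)/a = (10.3 − 3.09)/1.2 = 5.98 s
Total time = 5.72 + 2.00 + 5.98 = 13.7 s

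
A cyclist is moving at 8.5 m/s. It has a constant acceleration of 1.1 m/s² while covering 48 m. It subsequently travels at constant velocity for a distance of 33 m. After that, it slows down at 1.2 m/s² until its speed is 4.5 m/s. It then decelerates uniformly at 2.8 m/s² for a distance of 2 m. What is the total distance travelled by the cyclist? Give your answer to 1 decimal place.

Phase 1 (accelerating): v₀ = 8.50 m/s, a = 1.1 m/s².
v² = v₀² + 2aΔx = 8.50² + 2·1.1·48 = 178 → v = 13.3 m/s
t = (v − v₀)/a = (13.3 − 8.50)/1.1 = 4.40 s

Phase 2 (constant speed): v₀ = 13.3 m/s, a = 0 m/s².
Constant speed: t = d/v = 33/13.3 = 2.47 s

Phase 3 (decelerating): v₀ = 13.3 m/s, a = -1.2 m/s².
v = v₀ + at → t = (4.5 − 13.3) / -1.2 = 7.36 s
v² = v₀² + 2aΔx → Δx = (4.5² − 13.3²)/(2·-1.2) = 65.7 m

Phase 4 (decelerating): v₀ = 4.50 m/s, a = -2.8 m/s².
v² = v₀² + 2aΔx = 4.50² + 2·-2.8·2 = 9.05 → v = 3.01 m/s
t = (v − v₀)/a = (3.01 − 4.50)/-2.8 = 0.533 s
Total distance = 48.0 + 33.0 + 65.7 + 2.00 = 149 m

148.7 m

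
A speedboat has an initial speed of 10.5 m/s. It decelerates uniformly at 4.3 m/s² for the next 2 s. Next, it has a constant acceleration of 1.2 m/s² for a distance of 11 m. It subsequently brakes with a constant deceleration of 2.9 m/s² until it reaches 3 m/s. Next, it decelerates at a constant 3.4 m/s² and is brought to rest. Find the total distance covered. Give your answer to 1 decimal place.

Phase 1 (decelerating): v₀ = 10.5 m/s, a = -4.3 m/s².
v = v₀ + at = 10.5 + (-4.3)(2) = 1.90 m/s
Δx = v₀t + ½at² = 10.5·2 + 0.5·-4.3·2² = 12.4 m

Phase 2 (accelerating): v₀ = 1.90 m/s, a = 1.2 m/s².
v² = v₀² + 2aΔx = 1.90² + 2·1.2·11 = 30.0 → v = 5.48 m/s
t = (v − v₀)/a = (5.48 − 1.90)/1.2 = 2.98 s

Phase 3 (decelerating): v₀ = 5.48 m/s, a = -2.9 m/s².
v = v₀ + at → t = (3 − 5.48) / -2.9 = 0.855 s
v² = v₀² + 2aΔx → Δx = (3² − 5.48²)/(2·-2.9) = 3.62 m

Phase 4 (decelerating): v₀ = 3.00 m/s, a = -3.4 m/s².
v = v₀ + at → t = (0 − 3.00) / -3.4 = 0.882 s
v² = v₀² + 2aΔx → Δx = (0² − 3.00²)/(2·-3.4) = 1.32 m
Total distance = 12.4 + 11.0 + 3.62 + 1.32 = 28.3 m

28.3 m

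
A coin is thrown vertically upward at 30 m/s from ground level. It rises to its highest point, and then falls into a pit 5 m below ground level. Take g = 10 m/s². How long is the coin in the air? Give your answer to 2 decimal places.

6.16 s

Phase 1 (rising): v₀ = 30.0 m/s, a = -10 m/s².
v = v₀ + at → t = (0 − 30.0) / -10 = 3.00 s
v² = v₀² + 2aΔx → Δx = (0² − 30.0²)/(2·-10) = 45.0 m

Phase 2 (falling): v₀ = 0 m/s, a = -10 m/s².
Falls 50.0 m from rest: t = √(2·50.0/10) = 3.16 s; v = g·t = 31.6 m/s.
Total time = 3.00 + 3.16 = 6.16 s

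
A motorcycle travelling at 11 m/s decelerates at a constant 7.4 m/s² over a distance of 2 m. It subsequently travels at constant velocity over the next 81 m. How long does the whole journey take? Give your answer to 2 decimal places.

8.67 s

Phase 1 (decelerating): v₀ = 11.0 m/s, a = -7.4 m/s².
v² = v₀² + 2aΔx = 11.0² + 2·-7.4·2 = 91.4 → v = 9.56 m/s
t = (v − v₀)/a = (9.56 − 11.0)/-7.4 = 0.195 s

Phase 2 (constant speed): v₀ = 9.56 m/s, a = 0 m/s².
Constant speed: t = d/v = 81/9.56 = 8.47 s
Total time = 0.195 + 8.47 = 8.67 s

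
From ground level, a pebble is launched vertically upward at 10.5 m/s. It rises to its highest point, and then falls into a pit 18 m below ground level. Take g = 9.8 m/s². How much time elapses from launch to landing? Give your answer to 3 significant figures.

Phase 1 (rising): v₀ = 10.5 m/s, a = -9.8 m/s².
v = v₀ + at → t = (0 − 10.5) / -9.8 = 1.07 s
v² = v₀² + 2aΔx → Δx = (0² − 10.5²)/(2·-9.8) = 5.62 m

Phase 2 (falling): v₀ = 0 m/s, a = -9.8 m/s².
Falls 23.6 m from rest: t = √(2·23.6/9.8) = 2.20 s; v = g·t = 21.5 m/s.
Total time = 1.07 + 2.20 = 3.27 s

3.27 s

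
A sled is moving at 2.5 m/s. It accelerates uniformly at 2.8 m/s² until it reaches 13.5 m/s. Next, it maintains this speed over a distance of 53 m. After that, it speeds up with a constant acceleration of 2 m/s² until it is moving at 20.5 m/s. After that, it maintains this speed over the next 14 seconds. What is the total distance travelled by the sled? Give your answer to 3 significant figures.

Phase 1 (accelerating): v₀ = 2.50 m/s, a = 2.8 m/s².
v = v₀ + at → t = (13.5 − 2.50) / 2.8 = 3.93 s
v² = v₀² + 2aΔx → Δx = (13.5² − 2.50²)/(2·2.8) = 31.4 m

Phase 2 (constant speed): v₀ = 13.5 m/s, a = 0 m/s².
Constant speed: t = d/v = 53/13.5 = 3.93 s

Phase 3 (accelerating): v₀ = 13.5 m/s, a = 2 m/s².
v = v₀ + at → t = (20.5 − 13.5) / 2 = 3.50 s
v² = v₀² + 2aΔx → Δx = (20.5² − 13.5²)/(2·2) = 59.5 m

Phase 4 (constant speed): v₀ = 20.5 m/s, a = 0 m/s².
v = v₀ + at = 20.5 + (0)(14) = 20.5 m/s
Δx = v₀t + ½at² = 20.5·14 + 0.5·0·14² = 287 m
Total distance = 31.4 + 53.0 + 59.5 + 287 = 431 m

431 m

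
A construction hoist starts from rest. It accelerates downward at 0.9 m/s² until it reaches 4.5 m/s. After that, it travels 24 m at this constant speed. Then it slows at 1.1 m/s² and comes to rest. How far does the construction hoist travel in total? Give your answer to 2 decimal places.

Phase 1 (accelerating): v₀ = 0 m/s, a = 0.9 m/s².
v = v₀ + at → t = (4.5 − 0) / 0.9 = 5.00 s
v² = v₀² + 2aΔx → Δx = (4.5² − 0²)/(2·0.9) = 11.2 m

Phase 2 (constant speed): v₀ = 4.50 m/s, a = 0 m/s².
Constant speed: t = d/v = 24/4.50 = 5.33 s

Phase 3 (decelerating): v₀ = 4.50 m/s, a = -1.1 m/s².
v = v₀ + at → t = (0 − 4.50) / -1.1 = 4.09 s
v² = v₀² + 2aΔx → Δx = (0² − 4.50²)/(2·-1.1) = 9.20 m
Total distance = 11.2 + 24.0 + 9.20 = 44.5 m

44.45 m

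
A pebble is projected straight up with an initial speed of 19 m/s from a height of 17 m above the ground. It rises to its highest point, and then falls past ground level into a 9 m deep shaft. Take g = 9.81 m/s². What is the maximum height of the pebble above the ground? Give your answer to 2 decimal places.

35.40 m

Phase 1 (rising): v₀ = 19.0 m/s, a = -9.81 m/s².
v = v₀ + at → t = (0 − 19.0) / -9.81 = 1.94 s
v² = v₀² + 2aΔx → Δx = (0² − 19.0²)/(2·-9.81) = 18.4 m
Maximum height = 17 + 18.4 = 35.4 m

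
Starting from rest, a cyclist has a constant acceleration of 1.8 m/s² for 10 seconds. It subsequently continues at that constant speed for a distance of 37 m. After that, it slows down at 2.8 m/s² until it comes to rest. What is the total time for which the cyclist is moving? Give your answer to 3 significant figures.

Phase 1 (accelerating): v₀ = 0 m/s, a = 1.8 m/s².
v = v₀ + at = 0 + (1.8)(10) = 18.0 m/s
Δx = v₀t + ½at² = 0·10 + 0.5·1.8·10² = 90.0 m

Phase 2 (constant speed): v₀ = 18.0 m/s, a = 0 m/s².
Constant speed: t = d/v = 37/18.0 = 2.06 s

Phase 3 (decelerating): v₀ = 18.0 m/s, a = -2.8 m/s².
v = v₀ + at → t = (0 − 18.0) / -2.8 = 6.43 s
v² = v₀² + 2aΔx → Δx = (0² − 18.0²)/(2·-2.8) = 57.9 m
Total time = 10.0 + 2.06 + 6.43 = 18.5 s

18.5 s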